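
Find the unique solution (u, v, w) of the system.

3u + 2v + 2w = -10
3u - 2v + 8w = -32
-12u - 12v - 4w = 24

Forward elimination on [A|b]:
R2 <- R2 - (1)*R1:  [   0   -4    6  -22 ]
R3 <- R3 - (-4)*R1:  [   0   -4    4  -16 ]
R3 <- R3 - (1)*R2:  [  0   0  -2   6 ]
Row echelon form:
[ 3   2   2  |  -10 ]
[ 0  -4   6  |  -22 ]
[ 0   0  -2  |    6 ]
Back-substitution:
w = (6) / -2 = -3
v = (-22 - (6)*(-3)) / -4 = 1
u = (-10 - (2)*(1) - (2)*(-3)) / 3 = -2

(-2, 1, -3)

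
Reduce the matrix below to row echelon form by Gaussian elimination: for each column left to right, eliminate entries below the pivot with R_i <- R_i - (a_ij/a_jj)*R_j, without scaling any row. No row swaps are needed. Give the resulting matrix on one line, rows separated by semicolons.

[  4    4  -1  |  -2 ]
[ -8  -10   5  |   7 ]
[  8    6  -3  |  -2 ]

Forward elimination:
R2 <- R2 - (-2)*R1:  [  0  -2   3   3 ]
R3 <- R3 - (2)*R1:  [  0  -2  -1   2 ]
R3 <- R3 - (1)*R2:  [  0   0  -4  -1 ]
Row echelon form:
[ 4   4  -1  |  -2 ]
[ 0  -2   3  |   3 ]
[ 0   0  -4  |  -1 ]

REF = [4 4 -1 -2; 0 -2 3 3; 0 0 -4 -1]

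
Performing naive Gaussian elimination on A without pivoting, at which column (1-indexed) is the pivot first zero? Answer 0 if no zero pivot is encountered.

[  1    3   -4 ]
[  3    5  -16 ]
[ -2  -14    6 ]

first zero-pivot column = 0

Naive forward elimination:
R2 <- R2 - (3)*R1:  [  0  -4  -4 ]
R3 <- R3 - (-2)*R1:  [  0  -8  -2 ]
R3 <- R3 - (2)*R2:  [ 0  0  6 ]
All pivots nonzero; naive elimination completes without hitting a zero pivot.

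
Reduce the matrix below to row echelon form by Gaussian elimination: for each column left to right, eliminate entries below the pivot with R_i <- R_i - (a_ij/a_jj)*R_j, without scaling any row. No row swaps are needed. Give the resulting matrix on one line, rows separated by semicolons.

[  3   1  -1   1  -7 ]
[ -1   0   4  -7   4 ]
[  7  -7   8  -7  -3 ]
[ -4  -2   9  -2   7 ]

Forward elimination:
R2 <- R2 - (-1/3)*R1:  [     0    1/3   11/3  -20/3    5/3 ]
R3 <- R3 - (7/3)*R1:  [     0  -28/3   31/3  -28/3   40/3 ]
R4 <- R4 - (-4/3)*R1:  [    0  -2/3  23/3  -2/3  -7/3 ]
R3 <- R3 - (-28)*R2:  [    0     0   113  -196    60 ]
R4 <- R4 - (-2)*R2:  [   0    0   15  -14    1 ]
R4 <- R4 - (15/113)*R3:  [        0         0         0  1358/113  -787/113 ]
Row echelon form:
[ 3    1    -1         1        -7 ]
[ 0  1/3  11/3     -20/3       5/3 ]
[ 0    0   113      -196        60 ]
[ 0    0     0  1358/113  -787/113 ]

REF = [3 1 -1 1 -7; 0 1/3 11/3 -20/3 5/3; 0 0 113 -196 60; 0 0 0 1358/113 -787/113]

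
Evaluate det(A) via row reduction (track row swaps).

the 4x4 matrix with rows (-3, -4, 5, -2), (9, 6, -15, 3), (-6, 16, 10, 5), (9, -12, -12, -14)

det(A) = 162

Forward elimination:
R2 <- R2 - (-3)*R1:  [  0  -6   0  -3 ]
R3 <- R3 - (2)*R1:  [  0  24   0   9 ]
R4 <- R4 - (-3)*R1:  [   0  -24    3  -20 ]
R3 <- R3 - (-4)*R2:  [  0   0   0  -3 ]
R4 <- R4 - (4)*R2:  [  0   0   3  -8 ]
R3 <-> R4   (pivot in column 3 was zero)
[ -3  -4  5  -2 ]
[  0  -6  0  -3 ]
[  0   0  3  -8 ]
[  0   0  0  -3 ]
Upper-triangular form:
[ -3  -4  5  -2 ]
[  0  -6  0  -3 ]
[  0   0  3  -8 ]
[  0   0  0  -3 ]
det(A) = (-1)^1 * (-3) * (-6) * (3) * (-3) = 162  (1 row swap -> sign -1)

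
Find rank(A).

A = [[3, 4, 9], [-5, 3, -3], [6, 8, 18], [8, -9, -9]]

rank(A) = 3

Row reduction:
R2 <- R2 - (-5/3)*R1:  [    0  29/3    12 ]
R3 <- R3 - (2)*R1:  [ 0  0  0 ]
R4 <- R4 - (8/3)*R1:  [     0  -59/3    -33 ]
R4 <- R4 - (-59/29)*R2:  [       0        0  -249/29 ]
R3 <-> R4   (pivot in column 3 was zero)
[ 3     4        9 ]
[ 0  29/3       12 ]
[ 0     0  -249/29 ]
[ 0     0        0 ]
Row echelon form:
[ 3     4        9 ]
[ 0  29/3       12 ]
[ 0     0  -249/29 ]
[ 0     0        0 ]
Nonzero rows / pivot columns: 3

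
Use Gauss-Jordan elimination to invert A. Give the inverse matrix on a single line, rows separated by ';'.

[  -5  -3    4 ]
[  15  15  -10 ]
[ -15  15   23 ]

inverse = [-11/2 -43/30 1/3; 13/6 11/18 -1/9; -5 -4/3 1/3]

Gauss-Jordan on [A | I]:
R1 <- (1/-5)*R1:  [    1   3/5  -4/5  |  -1/5     0     0 ]
R2 <- R2 - (15)*R1:  [ 0  6  2  |  3  1  0 ]
R3 <- R3 - (-15)*R1:  [  0  24  11  |  -3   0   1 ]
R2 <- (1/6)*R2:  [   0    1  1/3  |  1/2  1/6    0 ]
R1 <- R1 - (3/5)*R2:  [     1      0     -1  |   -1/2  -1/10      0 ]
R3 <- R3 - (24)*R2:  [   0    0    3  |  -15   -4    1 ]
R3 <- (1/3)*R3:  [    0     0     1  |    -5  -4/3   1/3 ]
R1 <- R1 - (-1)*R3:  [      1       0       0  |   -11/2  -43/30     1/3 ]
R2 <- R2 - (1/3)*R3:  [     0      1      0  |   13/6  11/18   -1/9 ]
Right block of [I | A^{-1}] is the inverse:
[ -11/2  -43/30   1/3 ]
[  13/6   11/18  -1/9 ]
[    -5    -4/3   1/3 ]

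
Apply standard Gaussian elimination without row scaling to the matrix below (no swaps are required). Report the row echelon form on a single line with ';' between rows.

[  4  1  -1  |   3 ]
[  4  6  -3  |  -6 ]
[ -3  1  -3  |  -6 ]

REF = [4 1 -1 3; 0 5 -2 -9; 0 0 -61/20 -3/5]

Forward elimination:
R2 <- R2 - (1)*R1:  [  0   5  -2  -9 ]
R3 <- R3 - (-3/4)*R1:  [     0    7/4  -15/4  -15/4 ]
R3 <- R3 - (7/20)*R2:  [      0       0  -61/20    -3/5 ]
Row echelon form:
[ 4  1      -1  |     3 ]
[ 0  5      -2  |    -9 ]
[ 0  0  -61/20  |  -3/5 ]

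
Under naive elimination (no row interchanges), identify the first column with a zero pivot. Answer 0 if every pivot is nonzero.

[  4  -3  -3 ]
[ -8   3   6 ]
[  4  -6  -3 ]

first zero-pivot column = 3

Naive forward elimination:
R2 <- R2 - (-2)*R1:  [  0  -3   0 ]
R3 <- R3 - (1)*R1:  [  0  -3   0 ]
R3 <- R3 - (1)*R2:  [ 0  0  0 ]
Matrix at this point:
[ 4  -3  -3 ]
[ 0  -3   0 ]
[ 0   0   0 ]
Pivot entry (3,3) in the last row is zero and there are no rows below to swap with -> zero pivot in column 3 (A is singular).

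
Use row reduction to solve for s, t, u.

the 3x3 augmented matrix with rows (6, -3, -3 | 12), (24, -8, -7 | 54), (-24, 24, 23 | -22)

Forward elimination on [A|b]:
R2 <- R2 - (4)*R1:  [ 0  4  5  6 ]
R3 <- R3 - (-4)*R1:  [  0  12  11  26 ]
R3 <- R3 - (3)*R2:  [  0   0  -4   8 ]
Row echelon form:
[ 6  -3  -3  |  12 ]
[ 0   4   5  |   6 ]
[ 0   0  -4  |   8 ]
Back-substitution:
u = (8) / -4 = -2
t = (6 - (5)*(-2)) / 4 = 4
s = (12 - (-3)*(4) - (-3)*(-2)) / 6 = 3

(3, 4, -2)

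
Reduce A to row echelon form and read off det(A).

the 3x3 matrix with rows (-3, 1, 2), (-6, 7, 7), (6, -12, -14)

Forward elimination:
R2 <- R2 - (2)*R1:  [ 0  5  3 ]
R3 <- R3 - (-2)*R1:  [   0  -10  -10 ]
R3 <- R3 - (-2)*R2:  [  0   0  -4 ]
Upper-triangular form:
[ -3  1   2 ]
[  0  5   3 ]
[  0  0  -4 ]
det(A) = (-1)^0 * (-3) * (5) * (-4) = 60  (0 row swaps -> sign +1)

det(A) = 60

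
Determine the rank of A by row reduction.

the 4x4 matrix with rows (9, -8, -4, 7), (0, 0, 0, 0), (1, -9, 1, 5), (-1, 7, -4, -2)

Row reduction:
R3 <- R3 - (1/9)*R1:  [     0  -73/9   13/9   38/9 ]
R4 <- R4 - (-1/9)*R1:  [     0   55/9  -40/9  -11/9 ]
R2 <-> R3   (pivot in column 2 was zero)
[ 9     -8     -4      7 ]
[ 0  -73/9   13/9   38/9 ]
[ 0      0      0      0 ]
[ 0   55/9  -40/9  -11/9 ]
R4 <- R4 - (-55/73)*R2:  [       0        0  -245/73   143/73 ]
R3 <-> R4   (pivot in column 3 was zero)
[ 9     -8       -4       7 ]
[ 0  -73/9     13/9    38/9 ]
[ 0      0  -245/73  143/73 ]
[ 0      0        0       0 ]
Row echelon form:
[ 9     -8       -4       7 ]
[ 0  -73/9     13/9    38/9 ]
[ 0      0  -245/73  143/73 ]
[ 0      0        0       0 ]
Nonzero rows / pivot columns: 3

rank(A) = 3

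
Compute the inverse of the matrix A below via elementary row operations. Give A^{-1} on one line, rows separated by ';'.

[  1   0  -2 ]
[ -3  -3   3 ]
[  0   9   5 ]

inverse = [-7/2 -3/2 -1/2; 5/4 5/12 1/4; -9/4 -3/4 -1/4]

Gauss-Jordan on [A | I]:
R2 <- R2 - (-3)*R1:  [  0  -3  -3  |   3   1   0 ]
R2 <- (1/-3)*R2:  [    0     1     1  |    -1  -1/3     0 ]
R3 <- R3 - (9)*R2:  [  0   0  -4  |   9   3   1 ]
R3 <- (1/-4)*R3:  [    0     0     1  |  -9/4  -3/4  -1/4 ]
R1 <- R1 - (-2)*R3:  [    1     0     0  |  -7/2  -3/2  -1/2 ]
R2 <- R2 - (1)*R3:  [    0     1     0  |   5/4  5/12   1/4 ]
Right block of [I | A^{-1}] is the inverse:
[ -7/2  -3/2  -1/2 ]
[  5/4  5/12   1/4 ]
[ -9/4  -3/4  -1/4 ]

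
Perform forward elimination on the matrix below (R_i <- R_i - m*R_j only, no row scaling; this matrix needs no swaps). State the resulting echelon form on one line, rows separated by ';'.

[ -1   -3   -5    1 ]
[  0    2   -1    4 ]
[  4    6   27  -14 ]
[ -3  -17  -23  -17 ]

Forward elimination:
R3 <- R3 - (-4)*R1:  [   0   -6    7  -10 ]
R4 <- R4 - (3)*R1:  [   0   -8   -8  -20 ]
R3 <- R3 - (-3)*R2:  [ 0  0  4  2 ]
R4 <- R4 - (-4)*R2:  [   0    0  -12   -4 ]
R4 <- R4 - (-3)*R3:  [ 0  0  0  2 ]
Row echelon form:
[ -1  -3  -5  1 ]
[  0   2  -1  4 ]
[  0   0   4  2 ]
[  0   0   0  2 ]

REF = [-1 -3 -5 1; 0 2 -1 4; 0 0 4 2; 0 0 0 2]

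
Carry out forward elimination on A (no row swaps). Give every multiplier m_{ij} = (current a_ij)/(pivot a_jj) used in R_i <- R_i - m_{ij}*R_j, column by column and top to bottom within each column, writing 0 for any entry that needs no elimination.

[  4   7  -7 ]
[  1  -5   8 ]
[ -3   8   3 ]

multipliers: 1/4, -3/4, -53/27

Forward elimination:
R2 <- R2 - (1/4)*R1:  [     0  -27/4   39/4 ]
R3 <- R3 - (-3/4)*R1:  [    0  53/4  -9/4 ]
R3 <- R3 - (-53/27)*R2:  [     0      0  152/9 ]
Multipliers (in order of application): m_{21} = 1/4, m_{31} = -3/4, m_{32} = -53/27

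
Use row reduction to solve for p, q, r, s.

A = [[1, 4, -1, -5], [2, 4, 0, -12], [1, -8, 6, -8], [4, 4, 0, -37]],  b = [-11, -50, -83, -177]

(-1, 3, -3, 5)

Forward elimination on [A|b]:
R2 <- R2 - (2)*R1:  [   0   -4    2   -2  -28 ]
R3 <- R3 - (1)*R1:  [   0  -12    7   -3  -72 ]
R4 <- R4 - (4)*R1:  [    0   -12     4   -17  -133 ]
R3 <- R3 - (3)*R2:  [  0   0   1   3  12 ]
R4 <- R4 - (3)*R2:  [   0    0   -2  -11  -49 ]
R4 <- R4 - (-2)*R3:  [   0    0    0   -5  -25 ]
Row echelon form:
[ 1   4  -1  -5  |  -11 ]
[ 0  -4   2  -2  |  -28 ]
[ 0   0   1   3  |   12 ]
[ 0   0   0  -5  |  -25 ]
Back-substitution:
s = (-25) / -5 = 5
r = (12 - (3)*(5)) / 1 = -3
q = (-28 - (2)*(-3) - (-2)*(5)) / -4 = 3
p = (-11 - (4)*(3) - (-1)*(-3) - (-5)*(5)) / 1 = -1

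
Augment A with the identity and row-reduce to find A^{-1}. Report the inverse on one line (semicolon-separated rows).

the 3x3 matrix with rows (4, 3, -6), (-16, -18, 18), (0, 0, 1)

Gauss-Jordan on [A | I]:
R1 <- (1/4)*R1:  [    1   3/4  -3/2  |   1/4     0     0 ]
R2 <- R2 - (-16)*R1:  [  0  -6  -6  |   4   1   0 ]
R2 <- (1/-6)*R2:  [    0     1     1  |  -2/3  -1/6     0 ]
R1 <- R1 - (3/4)*R2:  [    1     0  -9/4  |   3/4   1/8     0 ]
R1 <- R1 - (-9/4)*R3:  [   1    0    0  |  3/4  1/8  9/4 ]
R2 <- R2 - (1)*R3:  [    0     1     0  |  -2/3  -1/6    -1 ]
Right block of [I | A^{-1}] is the inverse:
[  3/4   1/8  9/4 ]
[ -2/3  -1/6   -1 ]
[    0     0    1 ]

inverse = [3/4 1/8 9/4; -2/3 -1/6 -1; 0 0 1]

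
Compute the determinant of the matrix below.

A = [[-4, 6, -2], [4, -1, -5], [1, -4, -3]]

det(A) = 140

Forward elimination:
R2 <- R2 - (-1)*R1:  [  0   5  -7 ]
R3 <- R3 - (-1/4)*R1:  [    0  -5/2  -7/2 ]
R3 <- R3 - (-1/2)*R2:  [  0   0  -7 ]
Upper-triangular form:
[ -4  6  -2 ]
[  0  5  -7 ]
[  0  0  -7 ]
det(A) = (-1)^0 * (-4) * (5) * (-7) = 140  (0 row swaps -> sign +1)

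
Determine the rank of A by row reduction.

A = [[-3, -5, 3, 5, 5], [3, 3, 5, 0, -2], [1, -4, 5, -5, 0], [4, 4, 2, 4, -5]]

Row reduction:
R2 <- R2 - (-1)*R1:  [  0  -2   8   5   3 ]
R3 <- R3 - (-1/3)*R1:  [     0  -17/3      6  -10/3    5/3 ]
R4 <- R4 - (-4/3)*R1:  [    0  -8/3     6  32/3   5/3 ]
R3 <- R3 - (17/6)*R2:  [     0      0  -50/3  -35/2  -41/6 ]
R4 <- R4 - (4/3)*R2:  [     0      0  -14/3      4   -7/3 ]
R4 <- R4 - (7/25)*R3:  [      0       0       0   89/10  -21/50 ]
Row echelon form:
[ -3  -5      3      5       5 ]
[  0  -2      8      5       3 ]
[  0   0  -50/3  -35/2   -41/6 ]
[  0   0      0  89/10  -21/50 ]
Nonzero rows / pivot columns: 4

rank(A) = 4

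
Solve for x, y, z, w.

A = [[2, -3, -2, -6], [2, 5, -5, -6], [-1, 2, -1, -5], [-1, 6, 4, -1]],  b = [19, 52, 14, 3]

(5, 3, -3, -2)

Forward elimination on [A|b]:
R2 <- R2 - (1)*R1:  [  0   8  -3   0  33 ]
R3 <- R3 - (-1/2)*R1:  [    0   1/2    -2    -8  47/2 ]
R4 <- R4 - (-1/2)*R1:  [    0   9/2     3    -4  25/2 ]
R3 <- R3 - (1/16)*R2:  [      0       0  -29/16      -8  343/16 ]
R4 <- R4 - (9/16)*R2:  [      0       0   75/16      -4  -97/16 ]
R4 <- R4 - (-75/29)*R3:  [       0        0        0  -716/29  1432/29 ]
Row echelon form:
[ 2  -3      -2       -6  |       19 ]
[ 0   8      -3        0  |       33 ]
[ 0   0  -29/16       -8  |   343/16 ]
[ 0   0       0  -716/29  |  1432/29 ]
Back-substitution:
w = (1432/29) / (-716/29) = -2
z = (343/16 - (-8)*(-2)) / (-29/16) = -3
y = (33 - (-3)*(-3)) / 8 = 3
x = (19 - (-3)*(3) - (-2)*(-3) - (-6)*(-2)) / 2 = 5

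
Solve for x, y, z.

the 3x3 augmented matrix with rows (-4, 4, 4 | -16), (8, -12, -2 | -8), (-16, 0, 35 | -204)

Forward elimination on [A|b]:
R2 <- R2 - (-2)*R1:  [   0   -4    6  -40 ]
R3 <- R3 - (4)*R1:  [    0   -16    19  -140 ]
R3 <- R3 - (4)*R2:  [  0   0  -5  20 ]
Row echelon form:
[ -4   4   4  |  -16 ]
[  0  -4   6  |  -40 ]
[  0   0  -5  |   20 ]
Back-substitution:
z = (20) / -5 = -4
y = (-40 - (6)*(-4)) / -4 = 4
x = (-16 - (4)*(4) - (4)*(-4)) / -4 = 4

(4, 4, -4)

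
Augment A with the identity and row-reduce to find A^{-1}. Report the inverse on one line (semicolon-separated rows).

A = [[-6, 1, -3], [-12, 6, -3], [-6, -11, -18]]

inverse = [-47/48 17/48 5/48; -11/8 5/8 1/8; 7/6 -1/2 -1/6]

Gauss-Jordan on [A | I]:
R1 <- (1/-6)*R1:  [    1  -1/6   1/2  |  -1/6     0     0 ]
R2 <- R2 - (-12)*R1:  [  0   4   3  |  -2   1   0 ]
R3 <- R3 - (-6)*R1:  [   0  -12  -15  |   -1    0    1 ]
R2 <- (1/4)*R2:  [    0     1   3/4  |  -1/2   1/4     0 ]
R1 <- R1 - (-1/6)*R2:  [    1     0   5/8  |  -1/4  1/24     0 ]
R3 <- R3 - (-12)*R2:  [  0   0  -6  |  -7   3   1 ]
R3 <- (1/-6)*R3:  [    0     0     1  |   7/6  -1/2  -1/6 ]
R1 <- R1 - (5/8)*R3:  [      1       0       0  |  -47/48   17/48    5/48 ]
R2 <- R2 - (3/4)*R3:  [     0      1      0  |  -11/8    5/8    1/8 ]
Right block of [I | A^{-1}] is the inverse:
[ -47/48  17/48  5/48 ]
[  -11/8    5/8   1/8 ]
[    7/6   -1/2  -1/6 ]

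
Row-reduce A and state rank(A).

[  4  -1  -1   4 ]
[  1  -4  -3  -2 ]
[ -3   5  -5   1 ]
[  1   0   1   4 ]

rank(A) = 4

Row reduction:
R2 <- R2 - (1/4)*R1:  [     0  -15/4  -11/4     -3 ]
R3 <- R3 - (-3/4)*R1:  [     0   17/4  -23/4      4 ]
R4 <- R4 - (1/4)*R1:  [   0  1/4  5/4    3 ]
R3 <- R3 - (-17/15)*R2:  [       0        0  -133/15      3/5 ]
R4 <- R4 - (-1/15)*R2:  [     0      0  16/15   14/5 ]
R4 <- R4 - (-16/133)*R3:  [       0        0        0  382/133 ]
Row echelon form:
[ 4     -1       -1        4 ]
[ 0  -15/4    -11/4       -3 ]
[ 0      0  -133/15      3/5 ]
[ 0      0        0  382/133 ]
Nonzero rows / pivot columns: 4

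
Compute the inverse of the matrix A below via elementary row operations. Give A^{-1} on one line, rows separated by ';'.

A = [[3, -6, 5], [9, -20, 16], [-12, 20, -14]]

inverse = [5/3 -2/3 -1/6; 11/4 -3/4 1/8; 5/2 -1/2 1/4]

Gauss-Jordan on [A | I]:
R1 <- (1/3)*R1:  [   1   -2  5/3  |  1/3    0    0 ]
R2 <- R2 - (9)*R1:  [  0  -2   1  |  -3   1   0 ]
R3 <- R3 - (-12)*R1:  [  0  -4   6  |   4   0   1 ]
R2 <- (1/-2)*R2:  [    0     1  -1/2  |   3/2  -1/2     0 ]
R1 <- R1 - (-2)*R2:  [    1     0   2/3  |  10/3    -1     0 ]
R3 <- R3 - (-4)*R2:  [  0   0   4  |  10  -2   1 ]
R3 <- (1/4)*R3:  [    0     0     1  |   5/2  -1/2   1/4 ]
R1 <- R1 - (2/3)*R3:  [    1     0     0  |   5/3  -2/3  -1/6 ]
R2 <- R2 - (-1/2)*R3:  [    0     1     0  |  11/4  -3/4   1/8 ]
Right block of [I | A^{-1}] is the inverse:
[  5/3  -2/3  -1/6 ]
[ 11/4  -3/4   1/8 ]
[  5/2  -1/2   1/4 ]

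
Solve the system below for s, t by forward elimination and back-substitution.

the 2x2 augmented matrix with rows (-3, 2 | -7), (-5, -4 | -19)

Forward elimination on [A|b]:
R2 <- R2 - (5/3)*R1:  [     0  -22/3  -22/3 ]
Row echelon form:
[ -3      2  |     -7 ]
[  0  -22/3  |  -22/3 ]
Back-substitution:
t = (-22/3) / (-22/3) = 1
s = (-7 - (2)*(1)) / -3 = 3

(3, 1)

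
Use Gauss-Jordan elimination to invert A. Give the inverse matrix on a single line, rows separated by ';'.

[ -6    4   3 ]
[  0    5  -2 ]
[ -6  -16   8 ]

inverse = [4/45 -8/9 -23/90; 2/15 -1/3 -2/15; 1/3 -4/3 -1/3]

Gauss-Jordan on [A | I]:
R1 <- (1/-6)*R1:  [    1  -2/3  -1/2  |  -1/6     0     0 ]
R3 <- R3 - (-6)*R1:  [   0  -20    5  |   -1    0    1 ]
R2 <- (1/5)*R2:  [    0     1  -2/5  |     0   1/5     0 ]
R1 <- R1 - (-2/3)*R2:  [      1       0  -23/30  |    -1/6    2/15       0 ]
R3 <- R3 - (-20)*R2:  [  0   0  -3  |  -1   4   1 ]
R3 <- (1/-3)*R3:  [    0     0     1  |   1/3  -4/3  -1/3 ]
R1 <- R1 - (-23/30)*R3:  [      1       0       0  |    4/45    -8/9  -23/90 ]
R2 <- R2 - (-2/5)*R3:  [     0      1      0  |   2/15   -1/3  -2/15 ]
Right block of [I | A^{-1}] is the inverse:
[ 4/45  -8/9  -23/90 ]
[ 2/15  -1/3   -2/15 ]
[  1/3  -4/3    -1/3 ]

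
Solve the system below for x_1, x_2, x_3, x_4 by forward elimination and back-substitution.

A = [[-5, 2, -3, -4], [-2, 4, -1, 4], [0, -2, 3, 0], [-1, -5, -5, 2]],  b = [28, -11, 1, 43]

Forward elimination on [A|b]:
R2 <- R2 - (2/5)*R1:  [      0    16/5     1/5    28/5  -111/5 ]
R4 <- R4 - (1/5)*R1:  [     0  -27/5  -22/5   14/5  187/5 ]
R3 <- R3 - (-5/8)*R2:  [      0       0    25/8     7/2  -103/8 ]
R4 <- R4 - (-27/16)*R2:  [      0       0  -65/16    49/4   -1/16 ]
R4 <- R4 - (-13/10)*R3:  [     0      0      0   84/5  -84/5 ]
Row echelon form:
[ -5     2    -3    -4  |      28 ]
[  0  16/5   1/5  28/5  |  -111/5 ]
[  0     0  25/8   7/2  |  -103/8 ]
[  0     0     0  84/5  |   -84/5 ]
Back-substitution:
x_4 = (-84/5) / (84/5) = -1
x_3 = (-103/8 - (7/2)*(-1)) / (25/8) = -3
x_2 = (-111/5 - (1/5)*(-3) - (28/5)*(-1)) / (16/5) = -5
x_1 = (28 - (2)*(-5) - (-3)*(-3) - (-4)*(-1)) / -5 = -5

(-5, -5, -3, -1)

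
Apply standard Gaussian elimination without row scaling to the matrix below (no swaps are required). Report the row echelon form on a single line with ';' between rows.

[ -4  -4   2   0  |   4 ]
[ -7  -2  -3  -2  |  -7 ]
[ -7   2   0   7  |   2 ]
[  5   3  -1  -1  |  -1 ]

Forward elimination:
R2 <- R2 - (7/4)*R1:  [     0      5  -13/2     -2    -14 ]
R3 <- R3 - (7/4)*R1:  [    0     9  -7/2     7    -5 ]
R4 <- R4 - (-5/4)*R1:  [   0   -2  3/2   -1    4 ]
R3 <- R3 - (9/5)*R2:  [     0      0   41/5   53/5  101/5 ]
R4 <- R4 - (-2/5)*R2:  [      0       0  -11/10    -9/5    -8/5 ]
R4 <- R4 - (-11/82)*R3:  [      0       0       0  -31/82   91/82 ]
Row echelon form:
[ -4  -4      2       0  |      4 ]
[  0   5  -13/2      -2  |    -14 ]
[  0   0   41/5    53/5  |  101/5 ]
[  0   0      0  -31/82  |  91/82 ]

REF = [-4 -4 2 0 4; 0 5 -13/2 -2 -14; 0 0 41/5 53/5 101/5; 0 0 0 -31/82 91/82]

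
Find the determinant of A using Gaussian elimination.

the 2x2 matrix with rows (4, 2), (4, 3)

Forward elimination:
R2 <- R2 - (1)*R1:  [ 0  1 ]
Upper-triangular form:
[ 4  2 ]
[ 0  1 ]
det(A) = (-1)^0 * (4) * (1) = 4  (0 row swaps -> sign +1)

det(A) = 4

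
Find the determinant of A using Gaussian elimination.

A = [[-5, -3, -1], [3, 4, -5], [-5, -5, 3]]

Forward elimination:
R2 <- R2 - (-3/5)*R1:  [     0   11/5  -28/5 ]
R3 <- R3 - (1)*R1:  [  0  -2   4 ]
R3 <- R3 - (-10/11)*R2:  [      0       0  -12/11 ]
Upper-triangular form:
[ -5    -3      -1 ]
[  0  11/5   -28/5 ]
[  0     0  -12/11 ]
det(A) = (-1)^0 * (-5) * (11/5) * (-12/11) = 12  (0 row swaps -> sign +1)

det(A) = 12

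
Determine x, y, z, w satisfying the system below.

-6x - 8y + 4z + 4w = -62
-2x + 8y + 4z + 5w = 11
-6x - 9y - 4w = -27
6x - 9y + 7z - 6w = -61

Forward elimination on [A|b]:
R2 <- R2 - (1/3)*R1:  [    0  32/3   8/3  11/3  95/3 ]
R3 <- R3 - (1)*R1:  [  0  -1  -4  -8  35 ]
R4 <- R4 - (-1)*R1:  [    0   -17    11    -2  -123 ]
R3 <- R3 - (-3/32)*R2:  [       0        0    -15/4  -245/32  1215/32 ]
R4 <- R4 - (-51/32)*R2:  [        0         0      61/4    123/32  -2321/32 ]
R4 <- R4 - (-61/15)*R3:  [       0        0        0  -655/24    655/8 ]
Row echelon form:
[ -6    -8      4        4  |      -62 ]
[  0  32/3    8/3     11/3  |     95/3 ]
[  0     0  -15/4  -245/32  |  1215/32 ]
[  0     0      0  -655/24  |    655/8 ]
Back-substitution:
w = (655/8) / (-655/24) = -3
z = (1215/32 - (-245/32)*(-3)) / (-15/4) = -4
y = (95/3 - (8/3)*(-4) - (11/3)*(-3)) / (32/3) = 5
x = (-62 - (-8)*(5) - (4)*(-4) - (4)*(-3)) / -6 = -1

(-1, 5, -4, -3)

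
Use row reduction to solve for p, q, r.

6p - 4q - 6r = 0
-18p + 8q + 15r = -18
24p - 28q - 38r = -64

Forward elimination on [A|b]:
R2 <- R2 - (-3)*R1:  [   0   -4   -3  -18 ]
R3 <- R3 - (4)*R1:  [   0  -12  -14  -64 ]
R3 <- R3 - (3)*R2:  [   0    0   -5  -10 ]
Row echelon form:
[ 6  -4  -6  |    0 ]
[ 0  -4  -3  |  -18 ]
[ 0   0  -5  |  -10 ]
Back-substitution:
r = (-10) / -5 = 2
q = (-18 - (-3)*(2)) / -4 = 3
p = (0 - (-4)*(3) - (-6)*(2)) / 6 = 4

(4, 3, 2)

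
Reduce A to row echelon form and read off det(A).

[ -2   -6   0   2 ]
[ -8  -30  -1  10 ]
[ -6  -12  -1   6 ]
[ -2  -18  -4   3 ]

Forward elimination:
R2 <- R2 - (4)*R1:  [  0  -6  -1   2 ]
R3 <- R3 - (3)*R1:  [  0   6  -1   0 ]
R4 <- R4 - (1)*R1:  [   0  -12   -4    1 ]
R3 <- R3 - (-1)*R2:  [  0   0  -2   2 ]
R4 <- R4 - (2)*R2:  [  0   0  -2  -3 ]
R4 <- R4 - (1)*R3:  [  0   0   0  -5 ]
Upper-triangular form:
[ -2  -6   0   2 ]
[  0  -6  -1   2 ]
[  0   0  -2   2 ]
[  0   0   0  -5 ]
det(A) = (-1)^0 * (-2) * (-6) * (-2) * (-5) = 120  (0 row swaps -> sign +1)

det(A) = 120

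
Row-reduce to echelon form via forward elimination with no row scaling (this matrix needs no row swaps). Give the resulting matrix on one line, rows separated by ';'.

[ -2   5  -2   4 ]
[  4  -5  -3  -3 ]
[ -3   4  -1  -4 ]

Forward elimination:
R2 <- R2 - (-2)*R1:  [  0   5  -7   5 ]
R3 <- R3 - (3/2)*R1:  [    0  -7/2     2   -10 ]
R3 <- R3 - (-7/10)*R2:  [      0       0  -29/10   -13/2 ]
Row echelon form:
[ -2  5      -2      4 ]
[  0  5      -7      5 ]
[  0  0  -29/10  -13/2 ]

REF = [-2 5 -2 4; 0 5 -7 5; 0 0 -29/10 -13/2]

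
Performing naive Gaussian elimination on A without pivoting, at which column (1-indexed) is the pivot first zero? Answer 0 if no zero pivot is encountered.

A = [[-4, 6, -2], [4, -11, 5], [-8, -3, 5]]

first zero-pivot column = 3

Naive forward elimination:
R2 <- R2 - (-1)*R1:  [  0  -5   3 ]
R3 <- R3 - (2)*R1:  [   0  -15    9 ]
R3 <- R3 - (3)*R2:  [ 0  0  0 ]
Matrix at this point:
[ -4   6  -2 ]
[  0  -5   3 ]
[  0   0   0 ]
Pivot entry (3,3) in the last row is zero and there are no rows below to swap with -> zero pivot in column 3 (A is singular).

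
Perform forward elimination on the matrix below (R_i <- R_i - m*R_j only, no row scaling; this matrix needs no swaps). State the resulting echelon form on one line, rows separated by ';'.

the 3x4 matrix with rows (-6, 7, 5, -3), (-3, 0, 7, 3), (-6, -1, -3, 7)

Forward elimination:
R2 <- R2 - (1/2)*R1:  [    0  -7/2   9/2   9/2 ]
R3 <- R3 - (1)*R1:  [  0  -8  -8  10 ]
R3 <- R3 - (16/7)*R2:  [      0       0  -128/7    -2/7 ]
Row echelon form:
[ -6     7       5    -3 ]
[  0  -7/2     9/2   9/2 ]
[  0     0  -128/7  -2/7 ]

REF = [-6 7 5 -3; 0 -7/2 9/2 9/2; 0 0 -128/7 -2/7]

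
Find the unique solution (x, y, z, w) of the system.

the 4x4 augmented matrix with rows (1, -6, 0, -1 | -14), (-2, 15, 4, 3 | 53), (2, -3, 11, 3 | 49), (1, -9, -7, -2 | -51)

Forward elimination on [A|b]:
R2 <- R2 - (-2)*R1:  [  0   3   4   1  25 ]
R3 <- R3 - (2)*R1:  [  0   9  11   5  77 ]
R4 <- R4 - (1)*R1:  [   0   -3   -7   -1  -37 ]
R3 <- R3 - (3)*R2:  [  0   0  -1   2   2 ]
R4 <- R4 - (-1)*R2:  [   0    0   -3    0  -12 ]
R4 <- R4 - (3)*R3:  [   0    0    0   -6  -18 ]
Row echelon form:
[ 1  -6   0  -1  |  -14 ]
[ 0   3   4   1  |   25 ]
[ 0   0  -1   2  |    2 ]
[ 0   0   0  -6  |  -18 ]
Back-substitution:
w = (-18) / -6 = 3
z = (2 - (2)*(3)) / -1 = 4
y = (25 - (4)*(4) - (1)*(3)) / 3 = 2
x = (-14 - (-6)*(2) - (-1)*(3)) / 1 = 1

(1, 2, 4, 3)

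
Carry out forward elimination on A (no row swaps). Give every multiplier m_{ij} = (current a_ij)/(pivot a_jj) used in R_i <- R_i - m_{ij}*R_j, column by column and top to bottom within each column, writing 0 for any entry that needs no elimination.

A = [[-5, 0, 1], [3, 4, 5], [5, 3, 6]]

multipliers: -3/5, -1, 3/4

Forward elimination:
R2 <- R2 - (-3/5)*R1:  [    0     4  28/5 ]
R3 <- R3 - (-1)*R1:  [ 0  3  7 ]
R3 <- R3 - (3/4)*R2:  [    0     0  14/5 ]
Multipliers (in order of application): m_{21} = -3/5, m_{31} = -1, m_{32} = 3/4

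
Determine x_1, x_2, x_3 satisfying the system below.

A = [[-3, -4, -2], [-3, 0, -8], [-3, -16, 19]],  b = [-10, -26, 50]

Forward elimination on [A|b]:
R2 <- R2 - (1)*R1:  [   0    4   -6  -16 ]
R3 <- R3 - (1)*R1:  [   0  -12   21   60 ]
R3 <- R3 - (-3)*R2:  [  0   0   3  12 ]
Row echelon form:
[ -3  -4  -2  |  -10 ]
[  0   4  -6  |  -16 ]
[  0   0   3  |   12 ]
Back-substitution:
x_3 = (12) / 3 = 4
x_2 = (-16 - (-6)*(4)) / 4 = 2
x_1 = (-10 - (-4)*(2) - (-2)*(4)) / -3 = -2

(-2, 2, 4)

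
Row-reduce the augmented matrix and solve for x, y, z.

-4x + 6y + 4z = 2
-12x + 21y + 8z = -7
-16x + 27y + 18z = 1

(-4, -3, 1)

Forward elimination on [A|b]:
R2 <- R2 - (3)*R1:  [   0    3   -4  -13 ]
R3 <- R3 - (4)*R1:  [  0   3   2  -7 ]
R3 <- R3 - (1)*R2:  [ 0  0  6  6 ]
Row echelon form:
[ -4  6   4  |    2 ]
[  0  3  -4  |  -13 ]
[  0  0   6  |    6 ]
Back-substitution:
z = (6) / 6 = 1
y = (-13 - (-4)*(1)) / 3 = -3
x = (2 - (6)*(-3) - (4)*(1)) / -4 = -4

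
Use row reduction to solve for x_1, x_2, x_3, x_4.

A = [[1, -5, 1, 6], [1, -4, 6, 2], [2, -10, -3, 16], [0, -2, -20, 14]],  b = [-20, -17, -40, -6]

Forward elimination on [A|b]:
R2 <- R2 - (1)*R1:  [  0   1   5  -4   3 ]
R3 <- R3 - (2)*R1:  [  0   0  -5   4   0 ]
R4 <- R4 - (-2)*R2:  [   0    0  -10    6    0 ]
R4 <- R4 - (2)*R3:  [  0   0   0  -2   0 ]
Row echelon form:
[ 1  -5   1   6  |  -20 ]
[ 0   1   5  -4  |    3 ]
[ 0   0  -5   4  |    0 ]
[ 0   0   0  -2  |    0 ]
Back-substitution:
x_4 = (0) / -2 = 0
x_3 = (0 - (4)*(0)) / -5 = 0
x_2 = (3 - (5)*(0) - (-4)*(0)) / 1 = 3
x_1 = (-20 - (-5)*(3) - (1)*(0) - (6)*(0)) / 1 = -5

(-5, 3, 0, 0)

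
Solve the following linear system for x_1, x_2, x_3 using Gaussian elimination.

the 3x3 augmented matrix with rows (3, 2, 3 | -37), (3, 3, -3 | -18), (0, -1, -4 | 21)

(-5, -5, -4)

Forward elimination on [A|b]:
R2 <- R2 - (1)*R1:  [  0   1  -6  19 ]
R3 <- R3 - (-1)*R2:  [   0    0  -10   40 ]
Row echelon form:
[ 3  2    3  |  -37 ]
[ 0  1   -6  |   19 ]
[ 0  0  -10  |   40 ]
Back-substitution:
x_3 = (40) / -10 = -4
x_2 = (19 - (-6)*(-4)) / 1 = -5
x_1 = (-37 - (2)*(-5) - (3)*(-4)) / 3 = -5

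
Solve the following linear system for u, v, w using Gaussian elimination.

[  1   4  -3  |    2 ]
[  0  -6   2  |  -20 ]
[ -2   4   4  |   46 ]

(-3, 5, 5)

Forward elimination on [A|b]:
R3 <- R3 - (-2)*R1:  [  0  12  -2  50 ]
R3 <- R3 - (-2)*R2:  [  0   0   2  10 ]
Row echelon form:
[ 1   4  -3  |    2 ]
[ 0  -6   2  |  -20 ]
[ 0   0   2  |   10 ]
Back-substitution:
w = (10) / 2 = 5
v = (-20 - (2)*(5)) / -6 = 5
u = (2 - (4)*(5) - (-3)*(5)) / 1 = -3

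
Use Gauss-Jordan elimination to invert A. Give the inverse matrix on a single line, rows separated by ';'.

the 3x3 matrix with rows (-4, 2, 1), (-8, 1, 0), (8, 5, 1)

Gauss-Jordan on [A | I]:
R1 <- (1/-4)*R1:  [    1  -1/2  -1/4  |  -1/4     0     0 ]
R2 <- R2 - (-8)*R1:  [  0  -3  -2  |  -2   1   0 ]
R3 <- R3 - (8)*R1:  [ 0  9  3  |  2  0  1 ]
R2 <- (1/-3)*R2:  [    0     1   2/3  |   2/3  -1/3     0 ]
R1 <- R1 - (-1/2)*R2:  [    1     0  1/12  |  1/12  -1/6     0 ]
R3 <- R3 - (9)*R2:  [  0   0  -3  |  -4   3   1 ]
R3 <- (1/-3)*R3:  [    0     0     1  |   4/3    -1  -1/3 ]
R1 <- R1 - (1/12)*R3:  [     1      0      0  |  -1/36  -1/12   1/36 ]
R2 <- R2 - (2/3)*R3:  [    0     1     0  |  -2/9   1/3   2/9 ]
Right block of [I | A^{-1}] is the inverse:
[ -1/36  -1/12  1/36 ]
[  -2/9    1/3   2/9 ]
[   4/3     -1  -1/3 ]

inverse = [-1/36 -1/12 1/36; -2/9 1/3 2/9; 4/3 -1 -1/3]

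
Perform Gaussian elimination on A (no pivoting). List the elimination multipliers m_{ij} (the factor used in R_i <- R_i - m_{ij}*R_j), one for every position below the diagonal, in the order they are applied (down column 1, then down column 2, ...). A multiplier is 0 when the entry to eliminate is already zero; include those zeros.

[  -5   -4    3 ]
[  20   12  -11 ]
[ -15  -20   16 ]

Forward elimination:
R2 <- R2 - (-4)*R1:  [  0  -4   1 ]
R3 <- R3 - (3)*R1:  [  0  -8   7 ]
R3 <- R3 - (2)*R2:  [ 0  0  5 ]
Multipliers (in order of application): m_{21} = -4, m_{31} = 3, m_{32} = 2

multipliers: -4, 3, 2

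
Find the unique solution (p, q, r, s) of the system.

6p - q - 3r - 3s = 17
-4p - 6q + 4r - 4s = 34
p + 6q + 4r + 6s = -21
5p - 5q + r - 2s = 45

(3, -5, 3, -1)

Forward elimination on [A|b]:
R2 <- R2 - (-2/3)*R1:  [     0  -20/3      2     -6  136/3 ]
R3 <- R3 - (1/6)*R1:  [      0    37/6     9/2    13/2  -143/6 ]
R4 <- R4 - (5/6)*R1:  [     0  -25/6    7/2    1/2  185/6 ]
R3 <- R3 - (-37/40)*R2:  [      0       0  127/20   19/20  181/10 ]
R4 <- R4 - (5/8)*R2:  [    0     0   9/4  17/4   5/2 ]
R4 <- R4 - (45/127)*R3:  [        0         0         0   497/127  -497/127 ]
Row echelon form:
[ 6     -1      -3       -3  |        17 ]
[ 0  -20/3       2       -6  |     136/3 ]
[ 0      0  127/20    19/20  |    181/10 ]
[ 0      0       0  497/127  |  -497/127 ]
Back-substitution:
s = (-497/127) / (497/127) = -1
r = (181/10 - (19/20)*(-1)) / (127/20) = 3
q = (136/3 - (2)*(3) - (-6)*(-1)) / (-20/3) = -5
p = (17 - (-1)*(-5) - (-3)*(3) - (-3)*(-1)) / 6 = 3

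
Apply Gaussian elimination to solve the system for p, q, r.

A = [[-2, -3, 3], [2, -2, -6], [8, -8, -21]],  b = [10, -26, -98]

Forward elimination on [A|b]:
R2 <- R2 - (-1)*R1:  [   0   -5   -3  -16 ]
R3 <- R3 - (-4)*R1:  [   0  -20   -9  -58 ]
R3 <- R3 - (4)*R2:  [ 0  0  3  6 ]
Row echelon form:
[ -2  -3   3  |   10 ]
[  0  -5  -3  |  -16 ]
[  0   0   3  |    6 ]
Back-substitution:
r = (6) / 3 = 2
q = (-16 - (-3)*(2)) / -5 = 2
p = (10 - (-3)*(2) - (3)*(2)) / -2 = -5

(-5, 2, 2)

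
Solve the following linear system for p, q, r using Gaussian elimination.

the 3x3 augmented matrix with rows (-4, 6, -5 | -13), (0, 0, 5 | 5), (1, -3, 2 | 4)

Forward elimination on [A|b]:
R3 <- R3 - (-1/4)*R1:  [    0  -3/2   3/4   3/4 ]
R2 <-> R3   (pivot in column 2 was zero)
[ -4     6   -5  -13 ]
[  0  -3/2  3/4  3/4 ]
[  0     0    5    5 ]
Row echelon form:
[ -4     6   -5  |  -13 ]
[  0  -3/2  3/4  |  3/4 ]
[  0     0    5  |    5 ]
Back-substitution:
r = (5) / 5 = 1
q = (3/4 - (3/4)*(1)) / (-3/2) = 0
p = (-13 - (6)*(0) - (-5)*(1)) / -4 = 2

(2, 0, 1)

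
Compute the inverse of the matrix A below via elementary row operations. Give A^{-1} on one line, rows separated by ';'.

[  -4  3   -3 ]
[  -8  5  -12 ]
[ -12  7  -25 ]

inverse = [41/16 -27/8 21/16; 7/2 -4 3/2; -1/4 1/2 -1/4]

Gauss-Jordan on [A | I]:
R1 <- (1/-4)*R1:  [    1  -3/4   3/4  |  -1/4     0     0 ]
R2 <- R2 - (-8)*R1:  [  0  -1  -6  |  -2   1   0 ]
R3 <- R3 - (-12)*R1:  [   0   -2  -16  |   -3    0    1 ]
R2 <- (1/-1)*R2:  [  0   1   6  |   2  -1   0 ]
R1 <- R1 - (-3/4)*R2:  [    1     0  21/4  |   5/4  -3/4     0 ]
R3 <- R3 - (-2)*R2:  [  0   0  -4  |   1  -2   1 ]
R3 <- (1/-4)*R3:  [    0     0     1  |  -1/4   1/2  -1/4 ]
R1 <- R1 - (21/4)*R3:  [     1      0      0  |  41/16  -27/8  21/16 ]
R2 <- R2 - (6)*R3:  [   0    1    0  |  7/2   -4  3/2 ]
Right block of [I | A^{-1}] is the inverse:
[ 41/16  -27/8  21/16 ]
[   7/2     -4    3/2 ]
[  -1/4    1/2   -1/4 ]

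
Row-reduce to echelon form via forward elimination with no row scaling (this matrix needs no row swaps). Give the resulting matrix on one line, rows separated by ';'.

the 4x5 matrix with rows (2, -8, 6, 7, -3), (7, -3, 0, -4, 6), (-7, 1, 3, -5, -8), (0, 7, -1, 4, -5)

REF = [2 -8 6 7 -3; 0 25 -21 -57/2 33/2; 0 0 33/25 -282/25 -17/25; 0 0 0 1181/22 -469/66]

Forward elimination:
R2 <- R2 - (7/2)*R1:  [     0     25    -21  -57/2   33/2 ]
R3 <- R3 - (-7/2)*R1:  [     0    -27     24   39/2  -37/2 ]
R3 <- R3 - (-27/25)*R2:  [       0        0    33/25  -282/25   -17/25 ]
R4 <- R4 - (7/25)*R2:  [       0        0   122/25   599/50  -481/50 ]
R4 <- R4 - (122/33)*R3:  [       0        0        0  1181/22  -469/66 ]
Row echelon form:
[ 2  -8      6        7       -3 ]
[ 0  25    -21    -57/2     33/2 ]
[ 0   0  33/25  -282/25   -17/25 ]
[ 0   0      0  1181/22  -469/66 ]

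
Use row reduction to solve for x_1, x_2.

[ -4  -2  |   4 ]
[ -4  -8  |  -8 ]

(-2, 2)

Forward elimination on [A|b]:
R2 <- R2 - (1)*R1:  [   0   -6  -12 ]
Row echelon form:
[ -4  -2  |    4 ]
[  0  -6  |  -12 ]
Back-substitution:
x_2 = (-12) / -6 = 2
x_1 = (4 - (-2)*(2)) / -4 = -2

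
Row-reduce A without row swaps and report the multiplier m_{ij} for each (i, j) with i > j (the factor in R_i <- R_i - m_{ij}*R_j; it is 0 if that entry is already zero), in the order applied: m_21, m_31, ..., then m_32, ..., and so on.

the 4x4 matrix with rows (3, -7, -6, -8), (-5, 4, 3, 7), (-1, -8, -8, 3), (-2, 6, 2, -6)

multipliers: -5/3, -1/3, -2/3, 31/23, -4/23, 74/13

Forward elimination:
R2 <- R2 - (-5/3)*R1:  [     0  -23/3     -7  -19/3 ]
R3 <- R3 - (-1/3)*R1:  [     0  -31/3    -10    1/3 ]
R4 <- R4 - (-2/3)*R1:  [     0    4/3     -2  -34/3 ]
R3 <- R3 - (31/23)*R2:  [      0       0  -13/23  204/23 ]
R4 <- R4 - (-4/23)*R2:  [       0        0   -74/23  -286/23 ]
R4 <- R4 - (74/13)*R3:  [       0        0        0  -818/13 ]
Multipliers (in order of application): m_{21} = -5/3, m_{31} = -1/3, m_{41} = -2/3, m_{32} = 31/23, m_{42} = -4/23, m_{43} = 74/13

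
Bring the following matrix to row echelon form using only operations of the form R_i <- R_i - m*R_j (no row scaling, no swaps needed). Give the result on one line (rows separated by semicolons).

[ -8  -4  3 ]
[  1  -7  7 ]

REF = [-8 -4 3; 0 -15/2 59/8]

Forward elimination:
R2 <- R2 - (-1/8)*R1:  [     0  -15/2   59/8 ]
Row echelon form:
[ -8     -4     3 ]
[  0  -15/2  59/8 ]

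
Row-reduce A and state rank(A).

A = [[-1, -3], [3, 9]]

rank(A) = 1

Row reduction:
R2 <- R2 - (-3)*R1:  [ 0  0 ]
Row echelon form:
[ -1  -3 ]
[  0   0 ]
Nonzero rows / pivot columns: 1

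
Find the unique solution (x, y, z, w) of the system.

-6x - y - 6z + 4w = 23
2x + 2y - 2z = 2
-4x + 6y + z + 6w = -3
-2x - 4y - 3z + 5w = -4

(-3, 1, -3, -3)

Forward elimination on [A|b]:
R2 <- R2 - (-1/3)*R1:  [    0   5/3    -4   4/3  29/3 ]
R3 <- R3 - (2/3)*R1:  [     0   20/3      5   10/3  -55/3 ]
R4 <- R4 - (1/3)*R1:  [     0  -11/3     -1   11/3  -35/3 ]
R3 <- R3 - (4)*R2:  [   0    0   21   -2  -57 ]
R4 <- R4 - (-11/5)*R2:  [     0      0  -49/5   33/5   48/5 ]
R4 <- R4 - (-7/15)*R3:  [    0     0     0  17/3   -17 ]
Row echelon form:
[ -6   -1  -6     4  |    23 ]
[  0  5/3  -4   4/3  |  29/3 ]
[  0    0  21    -2  |   -57 ]
[  0    0   0  17/3  |   -17 ]
Back-substitution:
w = (-17) / (17/3) = -3
z = (-57 - (-2)*(-3)) / 21 = -3
y = (29/3 - (-4)*(-3) - (4/3)*(-3)) / (5/3) = 1
x = (23 - (-1)*(1) - (-6)*(-3) - (4)*(-3)) / -6 = -3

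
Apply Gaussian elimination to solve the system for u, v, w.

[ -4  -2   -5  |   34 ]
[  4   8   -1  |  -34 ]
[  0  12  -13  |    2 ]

Forward elimination on [A|b]:
R2 <- R2 - (-1)*R1:  [  0   6  -6   0 ]
R3 <- R3 - (2)*R2:  [  0   0  -1   2 ]
Row echelon form:
[ -4  -2  -5  |  34 ]
[  0   6  -6  |   0 ]
[  0   0  -1  |   2 ]
Back-substitution:
w = (2) / -1 = -2
v = (0 - (-6)*(-2)) / 6 = -2
u = (34 - (-2)*(-2) - (-5)*(-2)) / -4 = -5

(-5, -2, -2)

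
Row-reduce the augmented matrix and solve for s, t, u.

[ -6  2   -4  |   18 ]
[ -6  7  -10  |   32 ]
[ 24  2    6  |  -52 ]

Forward elimination on [A|b]:
R2 <- R2 - (1)*R1:  [  0   5  -6  14 ]
R3 <- R3 - (-4)*R1:  [   0   10  -10   20 ]
R3 <- R3 - (2)*R2:  [  0   0   2  -8 ]
Row echelon form:
[ -6  2  -4  |  18 ]
[  0  5  -6  |  14 ]
[  0  0   2  |  -8 ]
Back-substitution:
u = (-8) / 2 = -4
t = (14 - (-6)*(-4)) / 5 = -2
s = (18 - (2)*(-2) - (-4)*(-4)) / -6 = -1

(-1, -2, -4)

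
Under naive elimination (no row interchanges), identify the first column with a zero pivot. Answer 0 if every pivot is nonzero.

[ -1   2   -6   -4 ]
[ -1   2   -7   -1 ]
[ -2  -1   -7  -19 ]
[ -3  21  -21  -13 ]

Naive forward elimination:
R2 <- R2 - (1)*R1:  [  0   0  -1   3 ]
R3 <- R3 - (2)*R1:  [   0   -5    5  -11 ]
R4 <- R4 - (3)*R1:  [  0  15  -3  -1 ]
Matrix at this point:
[ -1   2  -6   -4 ]
[  0   0  -1    3 ]
[  0  -5   5  -11 ]
[  0  15  -3   -1 ]
Pivot entry (2,2) is zero but row 3 has -5 in column 2 -> naive elimination stops; a row interchange (e.g. R2 <-> R3) would be required here.

first zero-pivot column = 2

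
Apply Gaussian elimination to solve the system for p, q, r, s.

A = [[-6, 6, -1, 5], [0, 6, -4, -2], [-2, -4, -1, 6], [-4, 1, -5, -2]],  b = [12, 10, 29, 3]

(3, 0, -5, 5)

Forward elimination on [A|b]:
R3 <- R3 - (1/3)*R1:  [    0    -6  -2/3  13/3    25 ]
R4 <- R4 - (2/3)*R1:  [     0     -3  -13/3  -16/3     -5 ]
R3 <- R3 - (-1)*R2:  [     0      0  -14/3    7/3     35 ]
R4 <- R4 - (-1/2)*R2:  [     0      0  -19/3  -19/3      0 ]
R4 <- R4 - (19/14)*R3:  [     0      0      0  -19/2  -95/2 ]
Row echelon form:
[ -6  6     -1      5  |     12 ]
[  0  6     -4     -2  |     10 ]
[  0  0  -14/3    7/3  |     35 ]
[  0  0      0  -19/2  |  -95/2 ]
Back-substitution:
s = (-95/2) / (-19/2) = 5
r = (35 - (7/3)*(5)) / (-14/3) = -5
q = (10 - (-4)*(-5) - (-2)*(5)) / 6 = 0
p = (12 - (6)*(0) - (-1)*(-5) - (5)*(5)) / -6 = 3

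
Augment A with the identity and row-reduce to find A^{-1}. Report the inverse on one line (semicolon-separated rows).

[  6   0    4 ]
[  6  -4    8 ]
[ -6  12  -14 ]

Gauss-Jordan on [A | I]:
R1 <- (1/6)*R1:  [   1    0  2/3  |  1/6    0    0 ]
R2 <- R2 - (6)*R1:  [  0  -4   4  |  -1   1   0 ]
R3 <- R3 - (-6)*R1:  [   0   12  -10  |    1    0    1 ]
R2 <- (1/-4)*R2:  [    0     1    -1  |   1/4  -1/4     0 ]
R3 <- R3 - (12)*R2:  [  0   0   2  |  -2   3   1 ]
R3 <- (1/2)*R3:  [   0    0    1  |   -1  3/2  1/2 ]
R1 <- R1 - (2/3)*R3:  [    1     0     0  |   5/6    -1  -1/3 ]
R2 <- R2 - (-1)*R3:  [    0     1     0  |  -3/4   5/4   1/2 ]
Right block of [I | A^{-1}] is the inverse:
[  5/6   -1  -1/3 ]
[ -3/4  5/4   1/2 ]
[   -1  3/2   1/2 ]

inverse = [5/6 -1 -1/3; -3/4 5/4 1/2; -1 3/2 1/2]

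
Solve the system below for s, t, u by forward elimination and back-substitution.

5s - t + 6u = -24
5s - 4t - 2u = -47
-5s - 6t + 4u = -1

Forward elimination on [A|b]:
R2 <- R2 - (1)*R1:  [   0   -3   -8  -23 ]
R3 <- R3 - (-1)*R1:  [   0   -7   10  -25 ]
R3 <- R3 - (7/3)*R2:  [    0     0  86/3  86/3 ]
Row echelon form:
[ 5  -1     6  |   -24 ]
[ 0  -3    -8  |   -23 ]
[ 0   0  86/3  |  86/3 ]
Back-substitution:
u = (86/3) / (86/3) = 1
t = (-23 - (-8)*(1)) / -3 = 5
s = (-24 - (-1)*(5) - (6)*(1)) / 5 = -5

(-5, 5, 1)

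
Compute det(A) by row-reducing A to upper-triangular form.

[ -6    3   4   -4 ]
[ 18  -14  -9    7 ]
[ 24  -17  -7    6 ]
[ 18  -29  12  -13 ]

Forward elimination:
R2 <- R2 - (-3)*R1:  [  0  -5   3  -5 ]
R3 <- R3 - (-4)*R1:  [   0   -5    9  -10 ]
R4 <- R4 - (-3)*R1:  [   0  -20   24  -25 ]
R3 <- R3 - (1)*R2:  [  0   0   6  -5 ]
R4 <- R4 - (4)*R2:  [  0   0  12  -5 ]
R4 <- R4 - (2)*R3:  [ 0  0  0  5 ]
Upper-triangular form:
[ -6   3  4  -4 ]
[  0  -5  3  -5 ]
[  0   0  6  -5 ]
[  0   0  0   5 ]
det(A) = (-1)^0 * (-6) * (-5) * (6) * (5) = 900  (0 row swaps -> sign +1)

det(A) = 900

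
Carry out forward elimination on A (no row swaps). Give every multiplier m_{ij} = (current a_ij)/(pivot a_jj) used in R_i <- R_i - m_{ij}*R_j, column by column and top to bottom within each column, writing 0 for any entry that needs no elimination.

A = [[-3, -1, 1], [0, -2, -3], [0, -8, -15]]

multipliers: 0, 0, 4

Forward elimination:
R2: entry in column 1 is already 0 -> m_{21} = 0 (no row operation needed)
R3: entry in column 1 is already 0 -> m_{31} = 0 (no row operation needed)
R3 <- R3 - (4)*R2:  [  0   0  -3 ]
Multipliers (in order of application): m_{21} = 0, m_{31} = 0, m_{32} = 4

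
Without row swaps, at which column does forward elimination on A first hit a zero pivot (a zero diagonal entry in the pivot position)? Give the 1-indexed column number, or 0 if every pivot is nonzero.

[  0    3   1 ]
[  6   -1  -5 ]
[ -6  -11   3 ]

first zero-pivot column = 1

Naive forward elimination:
Pivot entry (1,1) is zero but row 2 has 6 in column 1 -> naive elimination stops; a row interchange (e.g. R1 <-> R2) would be required here.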